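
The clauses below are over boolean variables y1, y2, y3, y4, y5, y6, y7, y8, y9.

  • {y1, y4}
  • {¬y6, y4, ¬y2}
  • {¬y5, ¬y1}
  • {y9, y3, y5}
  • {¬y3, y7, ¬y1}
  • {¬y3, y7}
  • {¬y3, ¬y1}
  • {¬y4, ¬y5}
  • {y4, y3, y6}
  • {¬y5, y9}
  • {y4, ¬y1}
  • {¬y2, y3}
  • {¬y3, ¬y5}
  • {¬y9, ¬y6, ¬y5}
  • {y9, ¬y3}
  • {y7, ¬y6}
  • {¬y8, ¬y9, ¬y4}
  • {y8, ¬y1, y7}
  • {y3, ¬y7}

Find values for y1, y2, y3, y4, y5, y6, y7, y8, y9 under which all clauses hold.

y1 = False, y2 = False, y3 = True, y4 = True, y5 = False, y6 = False, y7 = True, y8 = False, y9 = True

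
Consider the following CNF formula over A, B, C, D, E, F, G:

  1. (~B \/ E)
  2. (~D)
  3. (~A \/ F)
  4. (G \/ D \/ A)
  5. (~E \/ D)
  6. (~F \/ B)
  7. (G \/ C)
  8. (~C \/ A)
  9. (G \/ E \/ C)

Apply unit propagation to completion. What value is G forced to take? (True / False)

True

(~D) stands alone — D = False.
(~E \/ D) with D = False leaves only ~E, so E = False.
In (E \/ ~B), E is now false; ~B must hold, so B = False.
In (B \/ ~F), B is now false; ~F must hold, so F = False.
(F \/ ~A) with F = False leaves only ~A, so A = False.
(G \/ A \/ D): since A = False, D = False, the clause reduces to (G). G = True.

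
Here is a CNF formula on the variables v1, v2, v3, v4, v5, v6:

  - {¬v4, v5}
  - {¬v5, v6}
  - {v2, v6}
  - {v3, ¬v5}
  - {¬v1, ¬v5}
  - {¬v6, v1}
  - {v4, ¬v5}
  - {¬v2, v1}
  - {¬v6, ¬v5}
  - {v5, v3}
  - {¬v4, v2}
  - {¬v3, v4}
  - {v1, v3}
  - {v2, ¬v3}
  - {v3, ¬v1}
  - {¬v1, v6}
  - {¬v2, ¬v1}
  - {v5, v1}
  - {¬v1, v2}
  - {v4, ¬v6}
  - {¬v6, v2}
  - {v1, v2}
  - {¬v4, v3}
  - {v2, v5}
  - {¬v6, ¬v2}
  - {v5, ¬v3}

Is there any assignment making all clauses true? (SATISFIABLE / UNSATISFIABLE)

v1 = True:
  propagation gives v5=False, v4=False, v3=True; an empty clause results — contradiction.
v1 = False:
  propagation gives v6=False, v5=False; an empty clause results — contradiction.
Every branch closes, so no satisfying assignment exists.

UNSATISFIABLE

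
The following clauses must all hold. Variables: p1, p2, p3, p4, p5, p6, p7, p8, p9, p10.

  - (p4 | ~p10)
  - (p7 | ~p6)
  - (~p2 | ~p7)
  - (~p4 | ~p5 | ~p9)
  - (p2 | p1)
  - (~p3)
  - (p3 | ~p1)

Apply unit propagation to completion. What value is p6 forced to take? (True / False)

(~p3) is a unit clause: p3 = False.
In (~p1 | p3), p3 is now false; ~p1 must hold, so p1 = False.
(p2 | p1): since p1 = False, the clause reduces to (p2). p2 = True.
(~p2 | ~p7) with p2 = True leaves only ~p7, so p7 = False.
In (p7 | ~p6), p7 is now false; ~p6 must hold, so p6 = False.

False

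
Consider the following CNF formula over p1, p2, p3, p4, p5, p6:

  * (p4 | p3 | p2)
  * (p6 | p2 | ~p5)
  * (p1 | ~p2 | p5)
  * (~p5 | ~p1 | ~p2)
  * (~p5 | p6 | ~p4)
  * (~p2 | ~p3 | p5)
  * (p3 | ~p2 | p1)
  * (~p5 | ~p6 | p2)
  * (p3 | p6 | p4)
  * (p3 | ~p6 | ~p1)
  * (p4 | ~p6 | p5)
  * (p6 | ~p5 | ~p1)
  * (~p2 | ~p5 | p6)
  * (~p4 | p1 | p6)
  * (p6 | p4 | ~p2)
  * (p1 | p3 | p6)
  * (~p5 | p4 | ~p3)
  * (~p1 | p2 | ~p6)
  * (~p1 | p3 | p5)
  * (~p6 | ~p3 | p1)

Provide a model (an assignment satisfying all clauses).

Try p1 = True.
Branch on p2: take p2 = False.
  then p6 is forced to False.
  then p5 is forced to False.
  then p3 is forced to True.
p4 is now unconstrained; take p4 = False.
Every clause has at least one true literal under this assignment.

p1=True, p2=False, p3=True, p4=False, p5=False, p6=False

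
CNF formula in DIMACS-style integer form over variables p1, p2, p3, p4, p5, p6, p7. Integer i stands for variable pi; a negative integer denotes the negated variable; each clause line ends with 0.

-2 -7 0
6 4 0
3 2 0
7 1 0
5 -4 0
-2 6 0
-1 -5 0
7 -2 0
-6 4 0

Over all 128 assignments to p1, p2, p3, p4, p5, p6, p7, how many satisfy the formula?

Satisfying assignments:
  p1=F p2=F p3=T p4=T p5=T p6=F p7=T
  p1=F p2=F p3=T p4=T p5=T p6=T p7=T
That's 2 in total.

2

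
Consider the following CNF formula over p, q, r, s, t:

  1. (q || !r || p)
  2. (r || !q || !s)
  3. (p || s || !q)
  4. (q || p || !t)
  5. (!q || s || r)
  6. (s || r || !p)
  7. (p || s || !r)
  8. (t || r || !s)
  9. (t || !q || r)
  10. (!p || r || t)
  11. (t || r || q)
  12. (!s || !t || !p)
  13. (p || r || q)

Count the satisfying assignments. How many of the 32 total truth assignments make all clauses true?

Case analysis on r and p:
  r=1, p=1: q free; 3 ways for (s,t) × 2^1 = 6.
  r=1, p=0: remaining (q,s,t) ∈ {(1,1,0); (1,1,1)} — 2.
  r=0, p=1: a clause becomes empty — 0.
  r=0, p=0: a clause becomes empty — 0.
Total: 6 + 2 + 0 + 0 = 8.

8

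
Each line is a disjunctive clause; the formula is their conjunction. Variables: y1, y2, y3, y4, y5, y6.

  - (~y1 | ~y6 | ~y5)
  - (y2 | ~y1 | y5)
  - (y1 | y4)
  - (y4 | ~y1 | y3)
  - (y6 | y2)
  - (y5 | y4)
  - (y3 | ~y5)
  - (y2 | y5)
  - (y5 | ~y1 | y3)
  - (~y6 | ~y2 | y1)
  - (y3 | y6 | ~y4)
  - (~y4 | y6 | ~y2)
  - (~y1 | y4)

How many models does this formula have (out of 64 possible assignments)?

2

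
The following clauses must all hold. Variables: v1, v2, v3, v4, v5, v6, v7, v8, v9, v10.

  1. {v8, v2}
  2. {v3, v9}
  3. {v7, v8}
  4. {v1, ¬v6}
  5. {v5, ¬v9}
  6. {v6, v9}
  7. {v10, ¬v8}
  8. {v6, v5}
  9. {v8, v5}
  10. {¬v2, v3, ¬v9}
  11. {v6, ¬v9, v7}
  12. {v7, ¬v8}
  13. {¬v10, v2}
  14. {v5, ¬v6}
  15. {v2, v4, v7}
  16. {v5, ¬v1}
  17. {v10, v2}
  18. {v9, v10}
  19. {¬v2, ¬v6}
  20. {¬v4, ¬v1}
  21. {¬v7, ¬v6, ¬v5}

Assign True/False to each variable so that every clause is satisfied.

v1=0, v2=1, v3=1, v4=0, v5=1, v6=0, v7=1, v8=0, v9=1, v10=1

Check each clause:
  1. {v2, v8} — v2 is true.
  2. {v9, v3} — v9 is true.
  3. {v7, v8} — v7 is true.
  4. {v1, ¬v6} — ¬v6 is true.
  5. {¬v9, v5} — v5 is true.
  6. {v6, v9} — v9 is true.
  7. {v10, ¬v8} — ¬v8 is true.
  8. {v6, v5} — v5 is true.
  9. {v5, v8} — v5 is true.
  10. {¬v2, v3, ¬v9} — v3 is true.
  11. {v7, v6, ¬v9} — v7 is true.
  12. {¬v8, v7} — ¬v8 is true.
  13. {v2, ¬v10} — v2 is true.
  14. {v5, ¬v6} — ¬v6 is true.
  15. {v7, v4, v2} — v2 is true.
  16. {v5, ¬v1} — v5 is true.
  17. {v10, v2} — v10 is true.
  18. {v10, v9} — v9 is true.
  19. {¬v2, ¬v6} — ¬v6 is true.
  20. {¬v4, ¬v1} — ¬v4 is true.
  21. {¬v7, ¬v6, ¬v5} — ¬v6 is true.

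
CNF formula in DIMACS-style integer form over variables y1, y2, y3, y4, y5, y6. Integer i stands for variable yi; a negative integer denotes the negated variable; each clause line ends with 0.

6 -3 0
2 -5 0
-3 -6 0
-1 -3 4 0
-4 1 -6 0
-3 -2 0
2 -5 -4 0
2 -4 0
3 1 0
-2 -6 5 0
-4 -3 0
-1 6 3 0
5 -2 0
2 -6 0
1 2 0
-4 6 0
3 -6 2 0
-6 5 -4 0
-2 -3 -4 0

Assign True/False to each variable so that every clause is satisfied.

y1=True, y2=True, y3=False, y4=True, y5=True, y6=True

Try y1 = True.
The remaining clauses are satisfied by y2 = True, y3 = False, y4 = True, y5 = True, y6 = True.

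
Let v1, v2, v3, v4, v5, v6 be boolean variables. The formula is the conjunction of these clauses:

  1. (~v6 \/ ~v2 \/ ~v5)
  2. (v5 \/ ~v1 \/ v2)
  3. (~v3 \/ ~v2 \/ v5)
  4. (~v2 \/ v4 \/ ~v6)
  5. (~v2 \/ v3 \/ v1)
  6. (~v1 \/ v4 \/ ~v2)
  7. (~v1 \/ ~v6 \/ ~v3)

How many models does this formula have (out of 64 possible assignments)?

28

Case analysis on v2 and v1:
  v2=T, v1=T: remaining (v3,v4,v5,v6) ∈ {(F,T,F,F); (F,T,F,T); (F,T,T,F); (T,T,T,F)} — 4.
  v2=T, v1=F: remaining (v3,v4,v5,v6) ∈ {(T,F,T,F); (T,T,T,F)} — 2.
  v2=F, v1=T: v4 free; 3 ways for (v3,v5,v6) × 2^1 = 6.
  v2=F, v1=F: v3, v4, v5, v6 free → 2^4 = 16.
Total: 4 + 2 + 6 + 16 = 28.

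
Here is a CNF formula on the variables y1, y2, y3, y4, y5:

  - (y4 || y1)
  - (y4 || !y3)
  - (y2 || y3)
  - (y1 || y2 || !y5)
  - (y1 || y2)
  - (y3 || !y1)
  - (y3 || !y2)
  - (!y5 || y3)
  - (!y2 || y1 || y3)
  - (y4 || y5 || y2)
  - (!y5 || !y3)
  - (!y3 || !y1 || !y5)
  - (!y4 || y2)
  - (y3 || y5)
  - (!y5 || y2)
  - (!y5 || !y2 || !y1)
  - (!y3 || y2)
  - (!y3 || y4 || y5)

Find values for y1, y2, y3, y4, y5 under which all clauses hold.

y1=False, y2=True, y3=True, y4=True, y5=False

Check each clause:
  1. (y4 || y1) — y4 is true.
  2. (y4 || !y3) — y4 is true.
  3. (y2 || y3) — y2 is true.
  4. (y1 || !y5 || y2) — y2 is true.
  5. (y1 || y2) — y2 is true.
  6. (!y1 || y3) — y3 is true.
  7. (y3 || !y2) — y3 is true.
  8. (!y5 || y3) — y3 is true.
  9. (!y2 || y1 || y3) — y3 is true.
  10. (y2 || y5 || y4) — y2 is true.
  11. (!y5 || !y3) — !y5 is true.
  12. (!y3 || !y1 || !y5) — !y5 is true.
  13. (y2 || !y4) — y2 is true.
  14. (y3 || y5) — y3 is true.
  15. (!y5 || y2) — y2 is true.
  16. (!y1 || !y5 || !y2) — !y5 is true.
  17. (y2 || !y3) — y2 is true.
  18. (!y3 || y4 || y5) — y4 is true.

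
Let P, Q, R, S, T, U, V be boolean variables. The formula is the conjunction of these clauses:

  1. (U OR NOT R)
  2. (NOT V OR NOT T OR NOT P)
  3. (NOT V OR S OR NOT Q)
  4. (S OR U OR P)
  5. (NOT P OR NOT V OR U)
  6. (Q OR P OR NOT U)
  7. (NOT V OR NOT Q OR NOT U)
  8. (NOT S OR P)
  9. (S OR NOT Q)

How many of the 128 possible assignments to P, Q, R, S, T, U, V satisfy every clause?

22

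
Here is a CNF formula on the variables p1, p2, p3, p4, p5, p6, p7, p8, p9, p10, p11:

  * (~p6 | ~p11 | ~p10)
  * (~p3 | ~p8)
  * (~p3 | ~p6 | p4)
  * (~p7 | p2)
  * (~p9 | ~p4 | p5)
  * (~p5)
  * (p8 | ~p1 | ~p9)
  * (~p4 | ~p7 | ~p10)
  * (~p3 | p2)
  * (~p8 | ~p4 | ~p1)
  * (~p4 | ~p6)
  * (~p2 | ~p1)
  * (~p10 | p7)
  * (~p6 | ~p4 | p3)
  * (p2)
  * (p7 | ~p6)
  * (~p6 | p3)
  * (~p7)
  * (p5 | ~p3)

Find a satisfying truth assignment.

p1 = False, p2 = True, p3 = False, p4 = False, p5 = False, p6 = False, p7 = False, p8 = True, p9 = True, p10 = False, p11 = True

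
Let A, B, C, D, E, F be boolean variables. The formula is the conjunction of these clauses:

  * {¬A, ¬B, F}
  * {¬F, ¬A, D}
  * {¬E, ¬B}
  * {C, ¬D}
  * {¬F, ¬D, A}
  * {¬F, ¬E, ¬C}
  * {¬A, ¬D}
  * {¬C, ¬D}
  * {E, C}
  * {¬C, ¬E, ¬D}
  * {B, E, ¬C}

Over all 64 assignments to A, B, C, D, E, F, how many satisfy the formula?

7

The models are:
  A=F B=F C=F D=F E=T F=F
  A=F B=F C=F D=F E=T F=T
  A=F B=F C=T D=F E=T F=F
  A=F B=T C=T D=F E=F F=F
  A=F B=T C=T D=F E=F F=T
  A=T B=F C=F D=F E=T F=F
  A=T B=F C=T D=F E=T F=F
Count: 7.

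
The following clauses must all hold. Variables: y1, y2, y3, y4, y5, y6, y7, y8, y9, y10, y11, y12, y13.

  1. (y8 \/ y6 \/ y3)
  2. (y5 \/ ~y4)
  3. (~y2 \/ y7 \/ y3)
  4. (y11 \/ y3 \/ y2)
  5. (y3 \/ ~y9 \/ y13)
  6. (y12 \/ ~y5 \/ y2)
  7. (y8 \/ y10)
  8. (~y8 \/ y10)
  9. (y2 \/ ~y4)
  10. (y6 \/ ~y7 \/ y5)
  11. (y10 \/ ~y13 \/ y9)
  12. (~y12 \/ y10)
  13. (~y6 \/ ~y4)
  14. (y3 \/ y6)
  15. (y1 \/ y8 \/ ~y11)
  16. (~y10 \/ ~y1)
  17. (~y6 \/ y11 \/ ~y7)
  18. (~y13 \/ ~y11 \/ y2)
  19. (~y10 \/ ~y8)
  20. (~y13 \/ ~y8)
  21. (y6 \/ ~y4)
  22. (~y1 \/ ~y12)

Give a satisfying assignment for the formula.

y1=F, y2=T, y3=T, y4=F, y5=T, y6=F, y7=F, y8=F, y9=T, y10=T, y11=F, y12=F, y13=T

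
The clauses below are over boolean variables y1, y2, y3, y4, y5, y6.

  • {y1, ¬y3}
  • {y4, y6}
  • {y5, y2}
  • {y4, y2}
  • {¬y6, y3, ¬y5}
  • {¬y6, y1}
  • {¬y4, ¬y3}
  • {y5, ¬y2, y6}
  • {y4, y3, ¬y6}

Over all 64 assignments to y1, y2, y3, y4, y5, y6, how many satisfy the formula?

The models are:
  y1=0 y2=0 y3=0 y4=1 y5=1 y6=0
  y1=0 y2=1 y3=0 y4=1 y5=1 y6=0
  y1=1 y2=0 y3=0 y4=1 y5=1 y6=0
  y1=1 y2=1 y3=0 y4=1 y5=0 y6=1
  y1=1 y2=1 y3=0 y4=1 y5=1 y6=0
  y1=1 y2=1 y3=1 y4=0 y5=0 y6=1
  y1=1 y2=1 y3=1 y4=0 y5=1 y6=1
Count: 7.

7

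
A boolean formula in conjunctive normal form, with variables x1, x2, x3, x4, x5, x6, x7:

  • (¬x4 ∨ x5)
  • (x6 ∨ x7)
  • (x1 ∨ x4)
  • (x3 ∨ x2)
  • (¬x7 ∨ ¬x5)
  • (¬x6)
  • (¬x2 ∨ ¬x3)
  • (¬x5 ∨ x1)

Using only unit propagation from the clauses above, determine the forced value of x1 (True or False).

True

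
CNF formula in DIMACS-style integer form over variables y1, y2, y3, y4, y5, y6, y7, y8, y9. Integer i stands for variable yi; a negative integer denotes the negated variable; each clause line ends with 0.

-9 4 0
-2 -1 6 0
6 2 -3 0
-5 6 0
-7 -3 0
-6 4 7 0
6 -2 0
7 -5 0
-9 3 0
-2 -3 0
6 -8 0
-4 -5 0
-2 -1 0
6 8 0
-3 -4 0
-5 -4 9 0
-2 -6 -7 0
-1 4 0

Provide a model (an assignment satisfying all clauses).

y1 occurs only negated in the remaining clauses — set y1 = False.
Pure literal: y5 appears only negated; assign y5 = False.
Try y2 = False.
The remaining clauses are satisfied by y3 = False, y4 = False, y6 = True, y7 = True, y8 = False, y9 = False.
Every clause has at least one true literal under this assignment.
Check each clause:
  1. (~y9 | y4) — ~y9 is true.
  2. (~y1 | y6 | ~y2) — ~y2 is true.
  3. (y2 | y6 | ~y3) — ~y3 is true.
  4. (~y5 | y6) — ~y5 is true.
  5. (~y7 | ~y3) — ~y3 is true.
  6. (~y6 | y4 | y7) — y7 is true.
  7. (~y2 | y6) — ~y2 is true.
  8. (~y5 | y7) — ~y5 is true.
  9. (~y9 | y3) — ~y9 is true.
  10. (~y2 | ~y3) — ~y3 is true.
  11. (y6 | ~y8) — ~y8 is true.
  12. (~y5 | ~y4) — ~y5 is true.
  13. (~y1 | ~y2) — ~y2 is true.
  14. (y8 | y6) — y6 is true.
  15. (~y4 | ~y3) — ~y4 is true.
  16. (y9 | ~y5 | ~y4) — ~y5 is true.
  17. (~y2 | ~y6 | ~y7) — ~y2 is true.
  18. (~y1 | y4) — ~y1 is true.

y1 = F, y2 = F, y3 = F, y4 = F, y5 = F, y6 = T, y7 = T, y8 = F, y9 = F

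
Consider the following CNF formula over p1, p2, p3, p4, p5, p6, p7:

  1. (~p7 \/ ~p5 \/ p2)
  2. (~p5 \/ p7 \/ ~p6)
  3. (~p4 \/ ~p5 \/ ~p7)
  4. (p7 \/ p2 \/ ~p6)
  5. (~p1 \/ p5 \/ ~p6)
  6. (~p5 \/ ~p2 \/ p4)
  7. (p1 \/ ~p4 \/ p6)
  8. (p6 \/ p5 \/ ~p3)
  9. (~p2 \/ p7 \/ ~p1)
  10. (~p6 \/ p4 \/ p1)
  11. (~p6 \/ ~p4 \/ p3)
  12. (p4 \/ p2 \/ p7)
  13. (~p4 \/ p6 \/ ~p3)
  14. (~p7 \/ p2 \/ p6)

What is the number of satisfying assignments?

9

Split on p6, then p4.
  p6=1, p4=1: remaining (p1,p2,p3,p5,p7) ∈ {(0,0,1,0,1); (0,1,1,0,0); (0,1,1,0,1)} — 3.
  p6=1, p4=0: a clause becomes empty — 0.
  p6=0, p4=1: remaining (p1,p2,p3,p5,p7) ∈ {(1,0,0,0,0); (1,0,0,1,0); (1,1,0,0,1)} — 3.
  p6=0, p4=0: remaining (p1,p2,p3,p5,p7) ∈ {(0,1,0,0,0); (0,1,0,0,1); (1,1,0,0,1)} — 3.
Total: 3 + 0 + 3 + 3 = 9.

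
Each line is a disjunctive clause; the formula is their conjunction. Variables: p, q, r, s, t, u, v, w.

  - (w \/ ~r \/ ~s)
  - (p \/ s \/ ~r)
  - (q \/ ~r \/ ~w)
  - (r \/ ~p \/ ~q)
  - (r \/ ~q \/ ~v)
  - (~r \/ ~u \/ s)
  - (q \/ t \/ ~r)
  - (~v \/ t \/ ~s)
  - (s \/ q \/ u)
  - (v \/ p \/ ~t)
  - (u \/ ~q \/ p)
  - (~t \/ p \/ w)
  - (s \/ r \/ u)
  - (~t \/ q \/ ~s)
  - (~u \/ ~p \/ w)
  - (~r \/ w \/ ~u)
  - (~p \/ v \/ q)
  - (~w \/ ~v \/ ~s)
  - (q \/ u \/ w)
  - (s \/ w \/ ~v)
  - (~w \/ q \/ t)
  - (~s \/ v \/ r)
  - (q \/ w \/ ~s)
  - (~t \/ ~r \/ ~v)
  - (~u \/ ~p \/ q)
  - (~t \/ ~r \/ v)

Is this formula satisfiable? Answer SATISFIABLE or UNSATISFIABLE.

Branch on p: take p = False.
Branch on q: take q = False.
The remaining clauses are satisfied by r = False, s = False, t = False, u = True, v = False, w = False.
So p=F, q=F, r=F, s=F, t=F, u=T, v=F, w=F is a satisfying assignment.

SATISFIABLE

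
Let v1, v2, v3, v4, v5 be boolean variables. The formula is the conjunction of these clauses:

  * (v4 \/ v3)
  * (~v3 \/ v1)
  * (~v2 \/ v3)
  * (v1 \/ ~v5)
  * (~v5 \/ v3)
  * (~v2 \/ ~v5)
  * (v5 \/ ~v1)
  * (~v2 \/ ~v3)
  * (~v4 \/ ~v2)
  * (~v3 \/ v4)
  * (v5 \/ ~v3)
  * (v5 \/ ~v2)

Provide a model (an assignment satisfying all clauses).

v1=T, v2=F, v3=T, v4=T, v5=T

Pure literal: v2 appears only negated; assign v2 = False.
Set v1 = True and propagate.
  then v5 is forced to True.
  then v3 is forced to True.
  then v4 is forced to True.
Every clause has at least one true literal under this assignment.
Check each clause:
  1. (v3 \/ v4) — v3 is true.
  2. (~v3 \/ v1) — v1 is true.
  3. (v3 \/ ~v2) — v3 is true.
  4. (v1 \/ ~v5) — v1 is true.
  5. (v3 \/ ~v5) — v3 is true.
  6. (~v2 \/ ~v5) — ~v2 is true.
  7. (~v1 \/ v5) — v5 is true.
  8. (~v3 \/ ~v2) — ~v2 is true.
  9. (~v2 \/ ~v4) — ~v2 is true.
  10. (~v3 \/ v4) — v4 is true.
  11. (v5 \/ ~v3) — v5 is true.
  12. (v5 \/ ~v2) — v5 is true.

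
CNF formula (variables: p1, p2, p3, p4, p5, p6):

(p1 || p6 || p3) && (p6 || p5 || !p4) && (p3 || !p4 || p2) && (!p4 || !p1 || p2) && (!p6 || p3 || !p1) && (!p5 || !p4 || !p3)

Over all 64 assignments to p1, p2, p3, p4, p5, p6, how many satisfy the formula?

Split on p3, then p4.
  p3=T, p4=T: remaining (p1,p2,p5,p6) ∈ {(F,F,F,T); (F,T,F,T); (T,T,F,T)} — 3.
  p3=T, p4=F: p1, p2, p5, p6 free → 2^4 = 16.
  p3=F, p4=T: remaining (p1,p2,p5,p6) ∈ {(F,T,F,T); (F,T,T,T); (T,T,T,F)} — 3.
  p3=F, p4=F: p2, p5 free; 2 ways for (p1,p6) × 2^2 = 8.
Total: 3 + 16 + 3 + 8 = 30.

30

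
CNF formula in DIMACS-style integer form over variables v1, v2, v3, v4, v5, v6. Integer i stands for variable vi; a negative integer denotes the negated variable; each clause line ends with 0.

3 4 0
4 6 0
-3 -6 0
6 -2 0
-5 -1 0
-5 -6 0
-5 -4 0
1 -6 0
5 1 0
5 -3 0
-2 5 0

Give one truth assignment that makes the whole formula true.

Pure literal: v2 appears only negated; assign v2 = False.
Branch on v1: take v1 = True.
  then v5 is forced to False.
  then v3 is forced to False.
  then v4 is forced to True.
v6 is now unconstrained; take v6 = False.

v1=1, v2=0, v3=0, v4=1, v5=0, v6=0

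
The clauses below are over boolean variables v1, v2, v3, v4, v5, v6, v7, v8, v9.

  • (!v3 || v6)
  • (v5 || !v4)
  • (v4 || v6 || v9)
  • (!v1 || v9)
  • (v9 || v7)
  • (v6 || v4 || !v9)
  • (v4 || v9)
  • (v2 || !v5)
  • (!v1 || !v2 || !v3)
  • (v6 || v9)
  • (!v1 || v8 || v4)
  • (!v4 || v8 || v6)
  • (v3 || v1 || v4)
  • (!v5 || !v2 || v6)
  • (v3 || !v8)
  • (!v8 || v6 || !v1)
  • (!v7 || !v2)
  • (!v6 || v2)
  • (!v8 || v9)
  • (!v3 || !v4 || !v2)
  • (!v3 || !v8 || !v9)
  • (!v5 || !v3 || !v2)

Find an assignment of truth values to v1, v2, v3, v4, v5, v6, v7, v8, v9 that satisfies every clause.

Branch on v1: take v1 = False.
Branch on v2: take v2 = True.
  then v7 is forced to False.
  then v9 is forced to True.
Branch on v3: take v3 = True.
  then v6 is forced to True.
  then v4 is forced to False.
  then v8 is forced to False.
  then v5 is forced to False.

v1 = 0, v2 = 1, v3 = 1, v4 = 0, v5 = 0, v6 = 1, v7 = 0, v8 = 0, v9 = 1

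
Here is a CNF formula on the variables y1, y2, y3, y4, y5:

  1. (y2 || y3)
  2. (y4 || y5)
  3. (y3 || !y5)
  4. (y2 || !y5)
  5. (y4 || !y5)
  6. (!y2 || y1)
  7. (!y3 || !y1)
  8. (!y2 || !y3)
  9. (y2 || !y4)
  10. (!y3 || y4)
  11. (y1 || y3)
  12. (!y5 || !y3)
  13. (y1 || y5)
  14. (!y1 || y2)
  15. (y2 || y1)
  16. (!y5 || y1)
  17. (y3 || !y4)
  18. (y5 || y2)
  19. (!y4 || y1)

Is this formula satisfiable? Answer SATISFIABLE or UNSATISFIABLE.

UNSATISFIABLE

y1 = True:
  propagation gives y3=False, y2=True, y5=False, y4=True; an empty clause results — contradiction.
y1 = False:
  propagation gives y2=False; an empty clause results — contradiction.
Every branch closes, so no satisfying assignment exists.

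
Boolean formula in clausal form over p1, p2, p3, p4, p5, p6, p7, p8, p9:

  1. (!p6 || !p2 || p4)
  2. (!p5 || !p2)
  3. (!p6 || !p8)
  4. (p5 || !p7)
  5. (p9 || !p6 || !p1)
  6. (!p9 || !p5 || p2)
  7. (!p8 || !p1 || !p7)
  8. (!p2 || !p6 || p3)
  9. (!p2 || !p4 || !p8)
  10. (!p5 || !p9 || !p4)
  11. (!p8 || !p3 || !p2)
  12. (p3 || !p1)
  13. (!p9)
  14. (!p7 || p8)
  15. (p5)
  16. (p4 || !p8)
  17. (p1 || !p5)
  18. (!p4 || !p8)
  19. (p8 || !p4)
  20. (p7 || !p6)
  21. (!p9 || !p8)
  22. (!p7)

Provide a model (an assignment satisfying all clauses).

Unit propagation: (!p9) forces p9 = False.
The clause (p5) is unit: p5 must be True.
(!p2) is a unit clause, so p2 = False.
The clause (p1) is unit: p1 must be True.
Unit propagation: (!p6) forces p6 = False.
Unit propagation: (p3) forces p3 = True.
Unit propagation: (!p7) forces p7 = False.
Try p4 = False.
  then p8 is forced to False.
Every clause has at least one true literal under this assignment.
Check each clause:
  1. (p4 || !p2 || !p6) — !p6 is true.
  2. (!p5 || !p2) — !p2 is true.
  3. (!p6 || !p8) — !p8 is true.
  4. (!p7 || p5) — !p7 is true.
  5. (!p6 || p9 || !p1) — !p6 is true.
  6. (!p9 || p2 || !p5) — !p9 is true.
  7. (!p7 || !p1 || !p8) — !p8 is true.
  8. (!p2 || p3 || !p6) — !p6 is true.
  9. (!p4 || !p2 || !p8) — !p8 is true.
  10. (!p5 || !p9 || !p4) — !p4 is true.
  11. (!p8 || !p2 || !p3) — !p8 is true.
  12. (p3 || !p1) — p3 is true.
  13. (!p9) — !p9 is true.
  14. (p8 || !p7) — !p7 is true.
  15. (p5) — p5 is true.
  16. (p4 || !p8) — !p8 is true.
  17. (p1 || !p5) — p1 is true.
  18. (!p4 || !p8) — !p8 is true.
  19. (p8 || !p4) — !p4 is true.
  20. (!p6 || p7) — !p6 is true.
  21. (!p9 || !p8) — !p8 is true.
  22. (!p7) — !p7 is true.

p1=1  p2=0  p3=1  p4=0  p5=1  p6=0  p7=0  p8=0  p9=0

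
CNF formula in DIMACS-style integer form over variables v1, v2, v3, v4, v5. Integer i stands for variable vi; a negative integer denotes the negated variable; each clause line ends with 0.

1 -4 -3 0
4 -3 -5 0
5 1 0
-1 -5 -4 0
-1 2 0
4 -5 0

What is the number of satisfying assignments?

Satisfying assignments:
  v1=F v2=F v3=F v4=T v5=T
  v1=F v2=T v3=F v4=T v5=T
  v1=T v2=T v3=F v4=F v5=F
  v1=T v2=T v3=F v4=T v5=F
  v1=T v2=T v3=T v4=F v5=F
  v1=T v2=T v3=T v4=T v5=F
That's 6 in total.

6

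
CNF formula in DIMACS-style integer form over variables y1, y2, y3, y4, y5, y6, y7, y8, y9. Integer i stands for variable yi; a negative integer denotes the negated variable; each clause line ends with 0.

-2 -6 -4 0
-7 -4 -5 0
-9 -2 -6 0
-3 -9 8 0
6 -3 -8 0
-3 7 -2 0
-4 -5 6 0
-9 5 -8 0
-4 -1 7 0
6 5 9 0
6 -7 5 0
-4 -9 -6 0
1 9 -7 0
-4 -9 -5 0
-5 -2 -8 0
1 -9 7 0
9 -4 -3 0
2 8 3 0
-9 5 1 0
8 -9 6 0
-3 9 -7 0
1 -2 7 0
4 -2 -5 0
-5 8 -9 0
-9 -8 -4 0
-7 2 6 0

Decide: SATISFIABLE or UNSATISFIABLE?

Branch on y1: take y1 = True.
For the remaining variables, y2 = False, y3 = False, y4 = False, y5 = True, y6 = True, y7 = True, y8 = True, y9 = False works.
So y1=True, y2=False, y3=False, y4=False, y5=True, y6=True, y7=True, y8=True, y9=False is a satisfying assignment.

SATISFIABLE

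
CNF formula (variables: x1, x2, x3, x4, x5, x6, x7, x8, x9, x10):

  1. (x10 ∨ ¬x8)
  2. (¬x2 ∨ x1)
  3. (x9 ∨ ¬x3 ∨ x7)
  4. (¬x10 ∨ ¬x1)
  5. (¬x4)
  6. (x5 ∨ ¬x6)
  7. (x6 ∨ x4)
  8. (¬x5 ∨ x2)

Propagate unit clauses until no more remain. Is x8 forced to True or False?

Unit clause (¬x4) sets x4 = False.
(x4 ∨ x6): since x4 = False, the clause reduces to (x6). x6 = True.
(¬x6 ∨ x5) with x6 = True leaves only x5, so x5 = True.
From (x2 ∨ ¬x5) and x5 = True: x2 = True.
(x1 ∨ ¬x2) with x2 = True leaves only x1, so x1 = True.
In (¬x1 ∨ ¬x10), ¬x1 is now false; ¬x10 must hold, so x10 = False.
From (¬x8 ∨ x10) and x10 = False: x8 = False.

False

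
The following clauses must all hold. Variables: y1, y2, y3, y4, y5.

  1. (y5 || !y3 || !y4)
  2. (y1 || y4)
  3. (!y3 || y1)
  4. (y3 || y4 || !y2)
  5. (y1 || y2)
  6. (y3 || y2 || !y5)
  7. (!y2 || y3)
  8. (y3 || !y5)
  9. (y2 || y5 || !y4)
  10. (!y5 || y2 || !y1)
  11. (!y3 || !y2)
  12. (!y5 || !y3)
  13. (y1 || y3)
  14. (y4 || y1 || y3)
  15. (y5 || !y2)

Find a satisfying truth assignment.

y1=T, y2=F, y3=T, y4=F, y5=F

Check each clause:
  1. (y5 || !y4 || !y3) — !y4 is true.
  2. (y4 || y1) — y1 is true.
  3. (y1 || !y3) — y1 is true.
  4. (!y2 || y3 || y4) — y3 is true.
  5. (y1 || y2) — y1 is true.
  6. (!y5 || y2 || y3) — y3 is true.
  7. (y3 || !y2) — y3 is true.
  8. (!y5 || y3) — y3 is true.
  9. (y5 || !y4 || y2) — !y4 is true.
  10. (!y1 || y2 || !y5) — !y5 is true.
  11. (!y3 || !y2) — !y2 is true.
  12. (!y3 || !y5) — !y5 is true.
  13. (y1 || y3) — y1 is true.
  14. (y3 || y1 || y4) — y1 is true.
  15. (y5 || !y2) — !y2 is true.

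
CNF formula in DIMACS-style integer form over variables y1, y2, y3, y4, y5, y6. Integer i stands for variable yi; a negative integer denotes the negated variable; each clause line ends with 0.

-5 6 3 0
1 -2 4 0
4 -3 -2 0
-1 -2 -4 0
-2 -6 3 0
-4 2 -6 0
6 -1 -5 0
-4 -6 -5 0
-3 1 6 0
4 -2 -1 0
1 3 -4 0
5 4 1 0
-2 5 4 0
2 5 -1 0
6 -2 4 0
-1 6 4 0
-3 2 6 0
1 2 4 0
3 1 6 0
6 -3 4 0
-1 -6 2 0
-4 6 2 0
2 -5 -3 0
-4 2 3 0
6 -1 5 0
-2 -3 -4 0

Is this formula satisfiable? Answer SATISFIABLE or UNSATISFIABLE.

UNSATISFIABLE

y2 = True:
  y4 = True:
    propagation gives y1=False, y3=True; an empty clause results — contradiction.
  y4 = False:
    propagation gives y1=True; an empty clause results — contradiction.
y2 = False:
  y6 = True:
    propagation gives y4=False, y1=True; an empty clause results — contradiction.
  y6 = False:
    propagation gives y3=False, y5=False, y1=False; an empty clause results — contradiction.
Every branch closes, so no satisfying assignment exists.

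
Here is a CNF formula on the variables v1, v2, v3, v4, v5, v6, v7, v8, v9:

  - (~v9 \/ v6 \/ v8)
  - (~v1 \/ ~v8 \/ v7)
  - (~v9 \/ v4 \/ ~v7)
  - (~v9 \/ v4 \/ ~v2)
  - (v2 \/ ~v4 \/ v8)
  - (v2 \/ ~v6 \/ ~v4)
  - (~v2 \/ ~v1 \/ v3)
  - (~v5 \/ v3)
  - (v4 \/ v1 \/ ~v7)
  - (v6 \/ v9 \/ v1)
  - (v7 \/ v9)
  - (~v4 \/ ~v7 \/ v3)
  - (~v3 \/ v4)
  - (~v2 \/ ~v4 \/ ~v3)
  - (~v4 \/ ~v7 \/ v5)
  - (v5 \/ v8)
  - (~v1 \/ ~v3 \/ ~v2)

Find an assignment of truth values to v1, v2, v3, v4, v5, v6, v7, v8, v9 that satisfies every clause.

v1=F  v2=F  v3=T  v4=T  v5=T  v6=F  v7=T  v8=T  v9=T

Check each clause:
  1. (~v9 \/ v8 \/ v6) — v8 is true.
  2. (~v1 \/ ~v8 \/ v7) — ~v1 is true.
  3. (~v9 \/ v4 \/ ~v7) — v4 is true.
  4. (~v2 \/ ~v9 \/ v4) — v4 is true.
  5. (v2 \/ v8 \/ ~v4) — v8 is true.
  6. (~v6 \/ v2 \/ ~v4) — ~v6 is true.
  7. (~v1 \/ ~v2 \/ v3) — v3 is true.
  8. (~v5 \/ v3) — v3 is true.
  9. (~v7 \/ v4 \/ v1) — v4 is true.
  10. (v6 \/ v9 \/ v1) — v9 is true.
  11. (v7 \/ v9) — v9 is true.
  12. (~v7 \/ ~v4 \/ v3) — v3 is true.
  13. (~v3 \/ v4) — v4 is true.
  14. (~v3 \/ ~v2 \/ ~v4) — ~v2 is true.
  15. (~v7 \/ ~v4 \/ v5) — v5 is true.
  16. (v5 \/ v8) — v8 is true.
  17. (~v3 \/ ~v1 \/ ~v2) — ~v2 is true.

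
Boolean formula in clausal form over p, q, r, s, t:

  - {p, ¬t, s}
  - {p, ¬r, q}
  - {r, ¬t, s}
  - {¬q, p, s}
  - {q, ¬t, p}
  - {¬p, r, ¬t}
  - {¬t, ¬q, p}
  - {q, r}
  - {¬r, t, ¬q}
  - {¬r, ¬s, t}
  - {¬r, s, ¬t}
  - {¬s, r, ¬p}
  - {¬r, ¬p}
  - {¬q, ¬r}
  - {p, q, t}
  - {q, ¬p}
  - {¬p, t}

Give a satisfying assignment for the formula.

Set p = False and propagate.
Branch on q: take q = True.
  then s is forced to True.
  then t is forced to False.
  then r is forced to False.
Every clause has at least one true literal under this assignment.
Check each clause:
  1. {¬t, s, p} — ¬t is true.
  2. {p, ¬r, q} — q is true.
  3. {r, ¬t, s} — ¬t is true.
  4. {¬q, p, s} — s is true.
  5. {¬t, p, q} — q is true.
  6. {¬t, ¬p, r} — ¬t is true.
  7. {p, ¬q, ¬t} — ¬t is true.
  8. {q, r} — q is true.
  9. {t, ¬r, ¬q} — ¬r is true.
  10. {t, ¬s, ¬r} — ¬r is true.
  11. {s, ¬r, ¬t} — ¬t is true.
  12. {¬p, r, ¬s} — ¬p is true.
  13. {¬p, ¬r} — ¬r is true.
  14. {¬q, ¬r} — ¬r is true.
  15. {p, q, t} — q is true.
  16. {¬p, q} — q is true.
  17. {t, ¬p} — ¬p is true.

p = 0, q = 1, r = 0, s = 1, t = 0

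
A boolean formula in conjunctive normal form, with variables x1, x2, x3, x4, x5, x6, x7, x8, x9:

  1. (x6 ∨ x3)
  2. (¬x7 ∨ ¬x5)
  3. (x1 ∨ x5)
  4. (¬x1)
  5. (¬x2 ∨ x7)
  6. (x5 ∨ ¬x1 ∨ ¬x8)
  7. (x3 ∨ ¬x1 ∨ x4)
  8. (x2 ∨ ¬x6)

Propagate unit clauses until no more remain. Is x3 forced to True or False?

(¬x1) stands alone — x1 = False.
(x1 ∨ x5): since x1 = False, the clause reduces to (x5). x5 = True.
(¬x7 ∨ ¬x5) with x5 = True leaves only ¬x7, so x7 = False.
(x7 ∨ ¬x2): since x7 = False, the clause reduces to (¬x2). x2 = False.
(x2 ∨ ¬x6): since x2 = False, the clause reduces to (¬x6). x6 = False.
From (x6 ∨ x3) and x6 = False: x3 = True.

True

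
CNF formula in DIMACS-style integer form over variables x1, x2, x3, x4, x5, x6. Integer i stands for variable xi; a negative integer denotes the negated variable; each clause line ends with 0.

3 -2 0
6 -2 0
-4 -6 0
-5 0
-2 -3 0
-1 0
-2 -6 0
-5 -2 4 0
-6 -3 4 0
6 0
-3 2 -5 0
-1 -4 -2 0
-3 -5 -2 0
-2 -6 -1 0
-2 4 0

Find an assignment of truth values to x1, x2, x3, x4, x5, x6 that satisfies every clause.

x1=F, x2=F, x3=F, x4=F, x5=F, x6=T

Unit propagation: (NOT x5) forces x5 = False.
Unit propagation: (NOT x1) forces x1 = False.
(x6) is a unit clause, so x6 = True.
(NOT x4) is a unit clause, so x4 = False.
Unit propagation: (NOT x2) forces x2 = False.
(NOT x3) is a unit clause, so x3 = False.
Every clause has at least one true literal under this assignment.
Check each clause:
  1. (x3 OR NOT x2) — NOT x2 is true.
  2. (x6 OR NOT x2) — x6 is true.
  3. (NOT x6 OR NOT x4) — NOT x4 is true.
  4. (NOT x5) — NOT x5 is true.
  5. (NOT x2 OR NOT x3) — NOT x3 is true.
  6. (NOT x1) — NOT x1 is true.
  7. (NOT x2 OR NOT x6) — NOT x2 is true.
  8. (x4 OR NOT x5 OR NOT x2) — NOT x5 is true.
  9. (x4 OR NOT x6 OR NOT x3) — NOT x3 is true.
  10. (x6) — x6 is true.
  11. (NOT x5 OR NOT x3 OR x2) — NOT x5 is true.
  12. (NOT x4 OR NOT x2 OR NOT x1) — NOT x4 is true.
  13. (NOT x5 OR NOT x2 OR NOT x3) — NOT x5 is true.
  14. (NOT x6 OR NOT x1 OR NOT x2) — NOT x1 is true.
  15. (x4 OR NOT x2) — NOT x2 is true.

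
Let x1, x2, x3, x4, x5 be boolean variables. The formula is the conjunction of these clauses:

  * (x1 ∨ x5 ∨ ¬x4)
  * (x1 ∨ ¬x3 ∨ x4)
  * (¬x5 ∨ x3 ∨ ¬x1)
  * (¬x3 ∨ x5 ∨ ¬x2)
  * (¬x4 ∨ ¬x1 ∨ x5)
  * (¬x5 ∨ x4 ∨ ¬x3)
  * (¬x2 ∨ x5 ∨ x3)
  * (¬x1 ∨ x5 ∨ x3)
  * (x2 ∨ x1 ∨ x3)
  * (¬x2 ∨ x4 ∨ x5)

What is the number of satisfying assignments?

The models are:
  x1=0 x2=0 x3=1 x4=1 x5=1
  x1=0 x2=1 x3=0 x4=0 x5=1
  x1=0 x2=1 x3=0 x4=1 x5=1
  x1=0 x2=1 x3=1 x4=1 x5=1
  x1=1 x2=0 x3=1 x4=0 x5=0
  x1=1 x2=0 x3=1 x4=1 x5=1
  x1=1 x2=1 x3=1 x4=1 x5=1
That's 7 in total.

7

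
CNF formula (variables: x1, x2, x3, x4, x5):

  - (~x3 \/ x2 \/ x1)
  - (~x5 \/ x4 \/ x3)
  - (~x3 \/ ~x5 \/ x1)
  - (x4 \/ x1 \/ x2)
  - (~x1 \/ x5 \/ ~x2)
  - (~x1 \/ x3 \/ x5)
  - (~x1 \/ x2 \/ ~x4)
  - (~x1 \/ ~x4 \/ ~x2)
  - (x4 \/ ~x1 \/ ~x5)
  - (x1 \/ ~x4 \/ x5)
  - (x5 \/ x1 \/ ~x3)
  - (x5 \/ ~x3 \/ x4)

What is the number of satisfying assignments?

3

The models are:
  x1=0 x2=0 x3=0 x4=1 x5=1
  x1=0 x2=1 x3=0 x4=0 x5=0
  x1=0 x2=1 x3=0 x4=1 x5=1
That's 3 in total.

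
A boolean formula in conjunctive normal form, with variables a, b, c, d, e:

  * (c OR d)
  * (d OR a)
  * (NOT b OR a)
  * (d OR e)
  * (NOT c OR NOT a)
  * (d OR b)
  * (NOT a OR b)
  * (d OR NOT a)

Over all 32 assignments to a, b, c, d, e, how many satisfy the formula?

6

The models are:
  a=F b=F c=F d=T e=F
  a=F b=F c=F d=T e=T
  a=F b=F c=T d=T e=F
  a=F b=F c=T d=T e=T
  a=T b=T c=F d=T e=F
  a=T b=T c=F d=T e=T
That's 6 in total.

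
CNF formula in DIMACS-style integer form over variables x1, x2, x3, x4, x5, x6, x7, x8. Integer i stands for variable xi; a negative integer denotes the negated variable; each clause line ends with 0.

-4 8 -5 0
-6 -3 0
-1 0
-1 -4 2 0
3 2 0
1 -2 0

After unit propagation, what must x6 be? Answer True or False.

False

(!x1) is a unit clause: x1 = False.
From (!x2 || x1) and x1 = False: x2 = False.
(x3 || x2): since x2 = False, the clause reduces to (x3). x3 = True.
From (!x3 || !x6) and x3 = True: x6 = False.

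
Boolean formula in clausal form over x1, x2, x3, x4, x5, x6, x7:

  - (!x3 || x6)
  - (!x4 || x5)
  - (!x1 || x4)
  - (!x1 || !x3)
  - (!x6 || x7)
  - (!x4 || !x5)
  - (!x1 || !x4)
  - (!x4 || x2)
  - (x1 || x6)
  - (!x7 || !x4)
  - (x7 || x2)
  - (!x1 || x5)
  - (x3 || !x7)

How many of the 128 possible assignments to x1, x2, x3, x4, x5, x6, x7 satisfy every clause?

4

Satisfying assignments:
  x1=F x2=F x3=T x4=F x5=F x6=T x7=T
  x1=F x2=F x3=T x4=F x5=T x6=T x7=T
  x1=F x2=T x3=T x4=F x5=F x6=T x7=T
  x1=F x2=T x3=T x4=F x5=T x6=T x7=T
That's 4 in total.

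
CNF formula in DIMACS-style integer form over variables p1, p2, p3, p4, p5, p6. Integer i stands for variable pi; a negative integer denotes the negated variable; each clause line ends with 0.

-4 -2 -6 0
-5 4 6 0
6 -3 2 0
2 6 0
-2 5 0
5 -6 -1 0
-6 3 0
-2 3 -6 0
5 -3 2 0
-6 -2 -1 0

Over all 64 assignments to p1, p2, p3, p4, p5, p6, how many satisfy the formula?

Case analysis on p6 and p2:
  p6=1, p2=1: remaining (p1,p3,p4,p5) ∈ {(0,1,0,1)} — 1.
  p6=1, p2=0: remaining (p1,p3,p4,p5) ∈ {(0,1,0,1); (0,1,1,1); (1,1,0,1); (1,1,1,1)} — 4.
  p6=0, p2=1: remaining (p1,p3,p4,p5) ∈ {(0,0,1,1); (0,1,1,1); (1,0,1,1); (1,1,1,1)} — 4.
  p6=0, p2=0: a clause becomes empty — 0.
Total: 1 + 4 + 4 + 0 = 9.

9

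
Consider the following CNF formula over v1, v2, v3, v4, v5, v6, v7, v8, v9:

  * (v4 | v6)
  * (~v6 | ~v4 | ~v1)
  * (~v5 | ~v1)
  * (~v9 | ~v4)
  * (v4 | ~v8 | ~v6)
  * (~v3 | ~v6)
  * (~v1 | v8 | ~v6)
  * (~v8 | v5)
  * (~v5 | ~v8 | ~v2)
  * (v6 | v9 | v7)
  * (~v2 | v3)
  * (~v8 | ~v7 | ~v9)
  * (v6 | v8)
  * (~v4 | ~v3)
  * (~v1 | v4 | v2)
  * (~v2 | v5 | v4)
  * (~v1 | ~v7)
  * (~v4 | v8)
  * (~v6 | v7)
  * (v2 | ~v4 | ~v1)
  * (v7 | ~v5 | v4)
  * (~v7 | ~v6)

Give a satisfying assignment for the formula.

v1 = False, v2 = False, v3 = False, v4 = True, v5 = True, v6 = False, v7 = True, v8 = True, v9 = False

v1 occurs only negated in the remaining clauses — set v1 = False.
Branch on v2: take v2 = False.
Set v3 = False and propagate.
The remaining clauses are satisfied by v4 = True, v5 = True, v6 = False, v7 = True, v8 = True, v9 = False.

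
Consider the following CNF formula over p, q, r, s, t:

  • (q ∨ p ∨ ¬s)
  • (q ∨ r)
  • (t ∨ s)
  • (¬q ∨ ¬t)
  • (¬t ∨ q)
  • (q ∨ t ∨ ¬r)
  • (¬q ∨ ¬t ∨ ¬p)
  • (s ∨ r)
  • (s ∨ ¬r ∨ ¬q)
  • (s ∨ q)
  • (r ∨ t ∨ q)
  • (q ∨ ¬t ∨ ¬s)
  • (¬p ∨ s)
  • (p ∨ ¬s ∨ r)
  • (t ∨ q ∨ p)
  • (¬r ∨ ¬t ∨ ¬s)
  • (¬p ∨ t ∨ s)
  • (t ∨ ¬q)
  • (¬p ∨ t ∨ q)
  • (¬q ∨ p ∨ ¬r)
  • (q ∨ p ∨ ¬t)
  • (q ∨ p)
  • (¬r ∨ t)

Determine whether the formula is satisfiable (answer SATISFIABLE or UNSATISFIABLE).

q = True:
  propagation gives t=False; an empty clause results — contradiction.
q = False:
  propagation gives r=True, t=False; an empty clause results — contradiction.
Every branch closes, so no satisfying assignment exists.

UNSATISFIABLE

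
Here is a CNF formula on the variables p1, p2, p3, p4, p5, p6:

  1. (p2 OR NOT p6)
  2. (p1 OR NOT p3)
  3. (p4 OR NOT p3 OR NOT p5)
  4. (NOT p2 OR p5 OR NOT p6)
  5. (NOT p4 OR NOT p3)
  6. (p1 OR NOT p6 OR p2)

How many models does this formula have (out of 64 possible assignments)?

Case analysis on p2 and p3:
  p2=1, p3=1: remaining (p1,p4,p5,p6) ∈ {(1,0,0,0)} — 1.
  p2=1, p3=0: p1, p4 free; 3 ways for (p5,p6) × 2^2 = 12.
  p2=0, p3=1: remaining (p1,p4,p5,p6) ∈ {(1,0,0,0)} — 1.
  p2=0, p3=0: forces p6=0; p1, p4, p5 free → 2^3 = 8.
Total: 1 + 12 + 1 + 8 = 22.

22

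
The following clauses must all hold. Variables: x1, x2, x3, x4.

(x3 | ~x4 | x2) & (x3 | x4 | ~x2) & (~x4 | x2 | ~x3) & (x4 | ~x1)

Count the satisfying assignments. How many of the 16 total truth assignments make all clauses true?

7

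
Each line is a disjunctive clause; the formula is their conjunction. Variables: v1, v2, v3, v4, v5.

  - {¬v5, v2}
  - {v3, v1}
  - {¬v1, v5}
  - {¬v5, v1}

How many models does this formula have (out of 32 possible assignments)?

8

The models are:
  v1=F v2=F v3=T v4=F v5=F
  v1=F v2=F v3=T v4=T v5=F
  v1=F v2=T v3=T v4=F v5=F
  v1=F v2=T v3=T v4=T v5=F
  v1=T v2=T v3=F v4=F v5=T
  v1=T v2=T v3=F v4=T v5=T
  v1=T v2=T v3=T v4=F v5=T
  v1=T v2=T v3=T v4=T v5=T
Count: 8.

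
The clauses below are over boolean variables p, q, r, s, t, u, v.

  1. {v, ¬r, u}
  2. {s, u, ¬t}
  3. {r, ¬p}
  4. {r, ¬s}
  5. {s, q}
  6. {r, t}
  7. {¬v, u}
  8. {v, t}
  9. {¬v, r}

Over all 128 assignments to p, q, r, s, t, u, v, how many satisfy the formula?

Case analysis on r and v:
  r=1, v=1: p, t free; 3 ways for (q,s,u) × 2^2 = 12.
  r=1, v=0: p free; 3 ways for (q,s,t,u) × 2^1 = 6.
  r=0, v=1: a clause becomes empty — 0.
  r=0, v=0: remaining (p,q,s,t,u) ∈ {(0,1,0,1,1)} — 1.
Total: 12 + 6 + 0 + 1 = 19.

19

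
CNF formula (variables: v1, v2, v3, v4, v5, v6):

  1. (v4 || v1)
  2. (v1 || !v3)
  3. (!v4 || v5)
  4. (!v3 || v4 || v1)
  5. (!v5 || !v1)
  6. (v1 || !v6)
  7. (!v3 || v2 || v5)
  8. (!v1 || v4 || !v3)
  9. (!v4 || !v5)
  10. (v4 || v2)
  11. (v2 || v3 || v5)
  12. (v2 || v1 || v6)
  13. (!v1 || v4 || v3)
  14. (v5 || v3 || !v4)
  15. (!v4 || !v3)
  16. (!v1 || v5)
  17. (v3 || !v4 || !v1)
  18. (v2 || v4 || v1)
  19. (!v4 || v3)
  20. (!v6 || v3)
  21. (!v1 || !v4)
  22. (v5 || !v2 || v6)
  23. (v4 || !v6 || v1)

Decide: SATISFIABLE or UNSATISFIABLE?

v4 = True:
  propagation gives v5=True; an empty clause results — contradiction.
v4 = False:
  propagation gives v1=True, v5=False; an empty clause results — contradiction.
Every branch closes, so no satisfying assignment exists.

UNSATISFIABLE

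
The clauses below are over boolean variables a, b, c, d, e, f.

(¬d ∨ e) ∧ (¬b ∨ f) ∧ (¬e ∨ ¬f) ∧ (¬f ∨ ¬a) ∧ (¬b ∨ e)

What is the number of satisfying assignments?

Split on e, then f.
  e=T, f=T: a clause becomes empty — 0.
  e=T, f=F: forces b=F; a, c, d free → 2^3 = 8.
  e=F, f=T: remaining (a,b,c,d) ∈ {(F,F,F,F); (F,F,T,F)} — 2.
  e=F, f=F: remaining (a,b,c,d) ∈ {(F,F,F,F); (F,F,T,F); (T,F,F,F); (T,F,T,F)} — 4.
Total: 0 + 8 + 2 + 4 = 14.

14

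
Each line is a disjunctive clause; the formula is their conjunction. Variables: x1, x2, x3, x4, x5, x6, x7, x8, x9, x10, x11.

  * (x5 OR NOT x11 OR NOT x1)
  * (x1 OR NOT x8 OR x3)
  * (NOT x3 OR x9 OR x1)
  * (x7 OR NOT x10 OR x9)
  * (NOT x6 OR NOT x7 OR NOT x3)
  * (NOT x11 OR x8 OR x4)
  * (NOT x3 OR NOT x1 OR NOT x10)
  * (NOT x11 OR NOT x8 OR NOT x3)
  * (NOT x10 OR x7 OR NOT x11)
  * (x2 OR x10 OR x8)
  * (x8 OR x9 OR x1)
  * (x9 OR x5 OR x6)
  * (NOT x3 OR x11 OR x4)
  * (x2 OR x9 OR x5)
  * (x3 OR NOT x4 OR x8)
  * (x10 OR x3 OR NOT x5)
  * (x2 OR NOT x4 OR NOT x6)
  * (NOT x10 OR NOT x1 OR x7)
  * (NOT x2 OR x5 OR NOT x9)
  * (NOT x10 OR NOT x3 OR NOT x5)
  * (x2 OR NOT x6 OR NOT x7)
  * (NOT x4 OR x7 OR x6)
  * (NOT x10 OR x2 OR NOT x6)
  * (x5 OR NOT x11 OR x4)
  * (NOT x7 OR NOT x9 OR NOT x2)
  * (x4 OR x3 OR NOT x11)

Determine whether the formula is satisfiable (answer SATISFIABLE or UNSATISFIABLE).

Branch on x1: take x1 = True.
Branch on x2: take x2 = True.
For the remaining variables, x3 = False, x4 = False, x5 = False, x6 = True, x7 = False, x8 = False, x9 = False, x10 = False, x11 = False works.
Every clause has at least one true literal under this assignment.
So x1 = T, x2 = T, x3 = F, x4 = F, x5 = F, x6 = T, x7 = F, x8 = F, x9 = F, x10 = F, x11 = F is a satisfying assignment.

SATISFIABLE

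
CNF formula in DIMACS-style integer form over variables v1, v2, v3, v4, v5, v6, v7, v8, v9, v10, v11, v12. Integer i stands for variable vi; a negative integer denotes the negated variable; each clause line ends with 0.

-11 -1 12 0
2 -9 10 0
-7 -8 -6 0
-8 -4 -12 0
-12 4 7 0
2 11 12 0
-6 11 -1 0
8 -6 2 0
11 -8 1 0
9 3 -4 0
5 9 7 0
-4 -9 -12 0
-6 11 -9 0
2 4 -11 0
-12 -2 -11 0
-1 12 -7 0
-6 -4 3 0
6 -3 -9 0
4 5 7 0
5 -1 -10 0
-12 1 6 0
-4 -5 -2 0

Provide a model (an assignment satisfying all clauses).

v1=0, v2=0, v3=0, v4=1, v5=1, v6=0, v7=1, v8=0, v9=1, v10=1, v11=1, v12=0

Check each clause:
  1. (¬v1 ∨ v12 ∨ ¬v11) — ¬v1 is true.
  2. (v10 ∨ v2 ∨ ¬v9) — v10 is true.
  3. (¬v8 ∨ ¬v7 ∨ ¬v6) — ¬v8 is true.
  4. (¬v4 ∨ ¬v8 ∨ ¬v12) — ¬v8 is true.
  5. (v7 ∨ ¬v12 ∨ v4) — v4 is true.
  6. (v12 ∨ v11 ∨ v2) — v11 is true.
  7. (v11 ∨ ¬v6 ∨ ¬v1) — ¬v6 is true.
  8. (v2 ∨ v8 ∨ ¬v6) — ¬v6 is true.
  9. (¬v8 ∨ v11 ∨ v1) — ¬v8 is true.
  10. (v3 ∨ ¬v4 ∨ v9) — v9 is true.
  11. (v7 ∨ v9 ∨ v5) — v9 is true.
  12. (¬v12 ∨ ¬v9 ∨ ¬v4) — ¬v12 is true.
  13. (v11 ∨ ¬v9 ∨ ¬v6) — ¬v6 is true.
  14. (v4 ∨ v2 ∨ ¬v11) — v4 is true.
  15. (¬v12 ∨ ¬v11 ∨ ¬v2) — ¬v12 is true.
  16. (v12 ∨ ¬v1 ∨ ¬v7) — ¬v1 is true.
  17. (v3 ∨ ¬v4 ∨ ¬v6) — ¬v6 is true.
  18. (v6 ∨ ¬v3 ∨ ¬v9) — ¬v3 is true.
  19. (v7 ∨ v4 ∨ v5) — v4 is true.
  20. (v5 ∨ ¬v10 ∨ ¬v1) — v5 is true.
  21. (¬v12 ∨ v6 ∨ v1) — ¬v12 is true.
  22. (¬v2 ∨ ¬v5 ∨ ¬v4) — ¬v2 is true.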